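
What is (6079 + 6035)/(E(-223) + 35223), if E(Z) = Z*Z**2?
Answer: -6057/5527172 ≈ -0.0010959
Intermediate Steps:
E(Z) = Z**3
(6079 + 6035)/(E(-223) + 35223) = (6079 + 6035)/((-223)**3 + 35223) = 12114/(-11089567 + 35223) = 12114/(-11054344) = 12114*(-1/11054344) = -6057/5527172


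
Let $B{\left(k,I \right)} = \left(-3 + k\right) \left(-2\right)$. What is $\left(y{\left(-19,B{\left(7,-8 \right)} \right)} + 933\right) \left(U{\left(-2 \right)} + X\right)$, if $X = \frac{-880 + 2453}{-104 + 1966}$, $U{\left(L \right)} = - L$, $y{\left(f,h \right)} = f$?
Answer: $\frac{2420729}{931} \approx 2600.1$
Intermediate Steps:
$B{\left(k,I \right)} = 6 - 2 k$
$X = \frac{1573}{1862} \approx 0.84479$
$\left(y{\left(-19,B{\left(7,-8 \right)} \right)} + 933\right) \left(U{\left(-2 \right)} + X\right) = \left(-19 + 933\right) \left(\left(-1\right) \left(-2\right) + \frac{1573}{1862}\right) = 914 \left(2 + \frac{1573}{1862}\right) = 914 \cdot \frac{5297}{1862} = \frac{2420729}{931}$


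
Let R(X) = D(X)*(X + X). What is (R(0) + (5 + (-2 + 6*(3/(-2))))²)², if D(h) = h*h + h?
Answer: 1296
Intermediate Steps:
D(h) = h + h² (D(h) = h² + h = h + h²)
R(X) = 2*X²*(1 + X) (R(X) = (X*(1 + X))*(X + X) = (X*(1 + X))*(2*X) = 2*X²*(1 + X))
(R(0) + (5 + (-2 + 6*(3/(-2))))²)² = (2*0²*(1 + 0) + (5 + (-2 + 6*(3/(-2))))²)² = (2*0*1 + (5 + (-2 + 6*(3*(-½))))²)² = (0 + (5 + (-2 + 6*(-3/2)))²)² = (0 + (5 + (-2 - 9))²)² = (0 + (5 - 11)²)² = (0 + (-6)²)² = (0 + 36)² = 36² = 1296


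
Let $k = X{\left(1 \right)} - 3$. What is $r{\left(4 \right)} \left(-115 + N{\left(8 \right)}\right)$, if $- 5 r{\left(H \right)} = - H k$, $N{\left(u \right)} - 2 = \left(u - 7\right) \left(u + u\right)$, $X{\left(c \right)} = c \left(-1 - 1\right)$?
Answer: $388$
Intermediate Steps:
$X{\left(c \right)} = - 2 c$ ($X{\left(c \right)} = c \left(-2\right) = - 2 c$)
$k = -5$ ($k = \left(-2\right) 1 - 3 = -2 - 3 = -5$)
$N{\left(u \right)} = 2 + 2 u \left(-7 + u\right)$ ($N{\left(u \right)} = 2 + \left(u - 7\right) \left(u + u\right) = 2 + \left(-7 + u\right) 2 u = 2 + 2 u \left(-7 + u\right)$)
$r{\left(H \right)} = - H$ ($r{\left(H \right)} = - \frac{- H \left(-5\right)}{5} = - \frac{5 H}{5} = - H$)
$r{\left(4 \right)} \left(-115 + N{\left(8 \right)}\right) = \left(-1\right) 4 \left(-115 + \left(2 - 112 + 2 \cdot 8^{2}\right)\right) = - 4 \left(-115 + \left(2 - 112 + 2 \cdot 64\right)\right) = - 4 \left(-115 + \left(2 - 112 + 128\right)\right) = - 4 \left(-115 + 18\right) = \left(-4\right) \left(-97\right) = 388$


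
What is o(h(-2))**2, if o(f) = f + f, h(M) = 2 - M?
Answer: 64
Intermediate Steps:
o(f) = 2*f
o(h(-2))**2 = (2*(2 - 1*(-2)))**2 = (2*(2 + 2))**2 = (2*4)**2 = 8**2 = 64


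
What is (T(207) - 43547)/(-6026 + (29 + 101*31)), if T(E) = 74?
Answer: 43473/2866 ≈ 15.169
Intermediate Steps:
(T(207) - 43547)/(-6026 + (29 + 101*31)) = (74 - 43547)/(-6026 + (29 + 101*31)) = -43473/(-6026 + (29 + 3131)) = -43473/(-6026 + 3160) = -43473/(-2866) = -43473*(-1/2866) = 43473/2866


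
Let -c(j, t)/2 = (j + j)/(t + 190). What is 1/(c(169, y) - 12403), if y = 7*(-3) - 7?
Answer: -81/1004981 ≈ -8.0599e-5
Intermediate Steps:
y = -28 (y = -21 - 7 = -28)
c(j, t) = -4*j/(190 + t) (c(j, t) = -2*(j + j)/(t + 190) = -2*2*j/(190 + t) = -4*j/(190 + t))
1/(c(169, y) - 12403) = 1/(-4*169/(190 - 28) - 12403) = 1/(-4*169/162 - 12403) = 1/(-4*169*1/162 - 12403) = 1/(-338/81 - 12403) = 1/(-1004981/81) = -81/1004981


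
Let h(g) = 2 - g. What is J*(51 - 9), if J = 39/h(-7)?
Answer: 182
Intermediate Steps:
J = 13/3 (J = 39/(2 - 1*(-7)) = 39/(2 + 7) = 39/9 = 39*(⅑) = 13/3 ≈ 4.3333)
J*(51 - 9) = 13*(51 - 9)/3 = (13/3)*42 = 182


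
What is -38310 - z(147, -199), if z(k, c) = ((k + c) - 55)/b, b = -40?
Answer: -1532507/40 ≈ -38313.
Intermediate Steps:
z(k, c) = 11/8 - c/40 - k/40 (z(k, c) = ((k + c) - 55)/(-40) = ((c + k) - 55)*(-1/40) = (-55 + c + k)*(-1/40) = 11/8 - c/40 - k/40)
-38310 - z(147, -199) = -38310 - (11/8 - 1/40*(-199) - 1/40*147) = -38310 - (11/8 + 199/40 - 147/40) = -38310 - 1*107/40 = -38310 - 107/40 = -1532507/40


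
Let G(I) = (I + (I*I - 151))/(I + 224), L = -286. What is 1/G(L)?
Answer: -62/81359 ≈ -0.00076205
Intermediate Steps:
G(I) = (-151 + I + I²)/(224 + I) (G(I) = (I + (I² - 151))/(224 + I) = (I + (-151 + I²))/(224 + I) = (-151 + I + I²)/(224 + I))
1/G(L) = 1/((-151 - 286 + (-286)²)/(224 - 286)) = 1/((-151 - 286 + 81796)/(-62)) = 1/(-1/62*81359) = 1/(-81359/62) = -62/81359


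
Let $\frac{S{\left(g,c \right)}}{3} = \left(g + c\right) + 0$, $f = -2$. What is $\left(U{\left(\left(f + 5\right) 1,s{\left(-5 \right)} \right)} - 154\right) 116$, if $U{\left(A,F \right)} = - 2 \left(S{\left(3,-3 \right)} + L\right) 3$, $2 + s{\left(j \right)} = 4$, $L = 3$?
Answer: $-19952$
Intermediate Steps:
$s{\left(j \right)} = 2$ ($s{\left(j \right)} = -2 + 4 = 2$)
$S{\left(g,c \right)} = 3 c + 3 g$ ($S{\left(g,c \right)} = 3 \left(\left(g + c\right) + 0\right) = 3 \left(\left(c + g\right) + 0\right) = 3 \left(c + g\right) = 3 c + 3 g$)
$U{\left(A,F \right)} = -18$ ($U{\left(A,F \right)} = - 2 \left(\left(3 \left(-3\right) + 3 \cdot 3\right) + 3\right) 3 = - 2 \left(\left(-9 + 9\right) + 3\right) 3 = - 2 \left(0 + 3\right) 3 = - 2 \cdot 3 \cdot 3 = \left(-2\right) 9 = -18$)
$\left(U{\left(\left(f + 5\right) 1,s{\left(-5 \right)} \right)} - 154\right) 116 = \left(-18 - 154\right) 116 = \left(-172\right) 116 = -19952$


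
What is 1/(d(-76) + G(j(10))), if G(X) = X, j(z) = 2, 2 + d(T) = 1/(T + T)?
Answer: -152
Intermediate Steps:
d(T) = -2 + 1/(2*T) (d(T) = -2 + 1/(T + T) = -2 + 1/(2*T))
1/(d(-76) + G(j(10))) = 1/((-2 + (½)/(-76)) + 2) = 1/((-2 + (½)*(-1/76)) + 2) = 1/((-2 - 1/152) + 2) = 1/(-305/152 + 2) = 1/(-1/152) = -152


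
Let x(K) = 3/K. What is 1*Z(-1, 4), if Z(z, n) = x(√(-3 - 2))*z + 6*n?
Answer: 24 + 3*I*√5/5 ≈ 24.0 + 1.3416*I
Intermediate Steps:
Z(z, n) = 6*n - 3*I*z*√5/5 (Z(z, n) = (3/(√(-3 - 2)))*z + 6*n = (3/(√(-5)))*z + 6*n = (3/((I*√5)))*z + 6*n = (3*(-I*√5/5))*z + 6*n = (-3*I*√5/5)*z + 6*n = -3*I*z*√5/5 + 6*n = 6*n - 3*I*z*√5/5)
1*Z(-1, 4) = 1*(6*4 - ⅗*I*(-1)*√5) = 1*(24 + 3*I*√5/5) = 24 + 3*I*√5/5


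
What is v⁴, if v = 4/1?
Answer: 256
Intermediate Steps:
v = 4 (v = 4*1 = 4)
v⁴ = 4⁴ = 256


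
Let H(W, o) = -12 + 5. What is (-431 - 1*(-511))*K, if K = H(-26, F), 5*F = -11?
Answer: -560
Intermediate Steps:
F = -11/5 (F = (⅕)*(-11) = -11/5 ≈ -2.2000)
H(W, o) = -7
K = -7
(-431 - 1*(-511))*K = (-431 - 1*(-511))*(-7) = (-431 + 511)*(-7) = 80*(-7) = -560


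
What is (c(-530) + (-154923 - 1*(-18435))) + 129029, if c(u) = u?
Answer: -7989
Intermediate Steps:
(c(-530) + (-154923 - 1*(-18435))) + 129029 = (-530 + (-154923 - 1*(-18435))) + 129029 = (-530 + (-154923 + 18435)) + 129029 = (-530 - 136488) + 129029 = -137018 + 129029 = -7989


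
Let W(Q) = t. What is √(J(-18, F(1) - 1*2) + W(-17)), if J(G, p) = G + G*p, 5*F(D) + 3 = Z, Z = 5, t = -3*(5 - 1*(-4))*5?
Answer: 3*I*√345/5 ≈ 11.145*I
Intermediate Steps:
t = -135 (t = -3*(5 + 4)*5 = -3*9*5 = -27*5 = -135)
W(Q) = -135
F(D) = ⅖ (F(D) = -⅗ + (⅕)*5 = -⅗ + 1 = ⅖)
√(J(-18, F(1) - 1*2) + W(-17)) = √(-18*(1 + (⅖ - 1*2)) - 135) = √(-18*(1 + (⅖ - 2)) - 135) = √(-18*(1 - 8/5) - 135) = √(-18*(-⅗) - 135) = √(54/5 - 135) = √(-621/5) = 3*I*√345/5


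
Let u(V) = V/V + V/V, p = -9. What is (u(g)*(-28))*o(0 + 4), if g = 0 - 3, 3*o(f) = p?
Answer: 168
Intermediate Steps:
o(f) = -3 (o(f) = (⅓)*(-9) = -3)
g = -3
u(V) = 2 (u(V) = 1 + 1 = 2)
(u(g)*(-28))*o(0 + 4) = (2*(-28))*(-3) = -56*(-3) = 168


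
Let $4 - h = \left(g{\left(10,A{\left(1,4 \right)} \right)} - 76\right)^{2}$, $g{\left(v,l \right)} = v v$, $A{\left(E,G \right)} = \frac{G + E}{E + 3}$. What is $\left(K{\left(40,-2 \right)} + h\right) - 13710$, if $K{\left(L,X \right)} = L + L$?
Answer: $-14202$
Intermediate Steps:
$K{\left(L,X \right)} = 2 L$
$A{\left(E,G \right)} = \frac{E + G}{3 + E}$
$g{\left(v,l \right)} = v^{2}$
$h = -572$ ($h = 4 - \left(10^{2} - 76\right)^{2} = 4 - \left(100 - 76\right)^{2} = 4 - 24^{2} = 4 - 576 = -572$)
$\left(K{\left(40,-2 \right)} + h\right) - 13710 = \left(2 \cdot 40 - 572\right) - 13710 = \left(80 - 572\right) - 13710 = -492 - 13710 = -14202$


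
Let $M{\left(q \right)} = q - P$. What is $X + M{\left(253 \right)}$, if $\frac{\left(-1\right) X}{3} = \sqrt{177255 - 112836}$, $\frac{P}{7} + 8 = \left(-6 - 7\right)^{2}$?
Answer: $-874 - 3 \sqrt{64419} \approx -1635.4$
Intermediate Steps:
$P = 1127$ ($P = -56 + 7 \left(-6 - 7\right)^{2} = -56 + 7 \left(-13\right)^{2} = -56 + 7 \cdot 169 = -56 + 1183 = 1127$)
$X = - 3 \sqrt{64419}$ ($X = - 3 \sqrt{177255 - 112836} = - 3 \sqrt{64419} \approx -761.43$)
$M{\left(q \right)} = -1127 + q$ ($M{\left(q \right)} = q - 1127 = -1127 + q$)
$X + M{\left(253 \right)} = - 3 \sqrt{64419} + \left(-1127 + 253\right) = - 3 \sqrt{64419} - 874 = -874 - 3 \sqrt{64419}$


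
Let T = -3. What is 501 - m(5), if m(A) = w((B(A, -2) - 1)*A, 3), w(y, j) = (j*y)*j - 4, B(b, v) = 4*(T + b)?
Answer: 190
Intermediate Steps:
B(b, v) = -12 + 4*b (B(b, v) = 4*(-3 + b) = -12 + 4*b)
w(y, j) = -4 + y*j² (w(y, j) = y*j² - 4 = -4 + y*j²)
m(A) = -4 + 9*A*(-13 + 4*A) (m(A) = -4 + (((-12 + 4*A) - 1)*A)*3² = -4 + ((-13 + 4*A)*A)*9 = -4 + (A*(-13 + 4*A))*9 = -4 + 9*A*(-13 + 4*A))
501 - m(5) = 501 - (-4 + 9*5*(-13 + 4*5)) = 501 - (-4 + 9*5*(-13 + 20)) = 501 - (-4 + 9*5*7) = 501 - (-4 + 315) = 501 - 1*311 = 501 - 311 = 190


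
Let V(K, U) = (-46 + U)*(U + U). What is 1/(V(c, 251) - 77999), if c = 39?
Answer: 1/24911 ≈ 4.0143e-5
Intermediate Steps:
V(K, U) = 2*U*(-46 + U) (V(K, U) = (-46 + U)*(2*U) = 2*U*(-46 + U))
1/(V(c, 251) - 77999) = 1/(2*251*(-46 + 251) - 77999) = 1/(2*251*205 - 77999) = 1/(102910 - 77999) = 1/24911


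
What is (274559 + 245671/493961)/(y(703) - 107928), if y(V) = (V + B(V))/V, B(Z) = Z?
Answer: -67810841935/26655617443 ≈ -2.5440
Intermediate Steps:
y(V) = 2 (y(V) = (V + V)/V = (2*V)/V = 2)
(274559 + 245671/493961)/(y(703) - 107928) = (274559 + 245671/493961)/(2 - 107928) = (274559 + 245671*(1/493961))/(-107926) = (274559 + 245671/493961)*(-1/107926) = (135621683870/493961)*(-1/107926) = -67810841935/26655617443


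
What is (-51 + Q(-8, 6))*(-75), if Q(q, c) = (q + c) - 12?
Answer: 4875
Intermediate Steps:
Q(q, c) = -12 + c + q (Q(q, c) = (c + q) - 12 = -12 + c + q)
(-51 + Q(-8, 6))*(-75) = (-51 + (-12 + 6 - 8))*(-75) = (-51 - 14)*(-75) = -65*(-75) = 4875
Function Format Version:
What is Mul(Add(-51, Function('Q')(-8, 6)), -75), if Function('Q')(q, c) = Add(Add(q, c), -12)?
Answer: 4875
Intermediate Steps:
Function('Q')(q, c) = Add(-12, c, q) (Function('Q')(q, c) = Add(Add(c, q), -12) = Add(-12, c, q))
Mul(Add(-51, Function('Q')(-8, 6)), -75) = Mul(Add(-51, Add(-12, 6, -8)), -75) = Mul(Add(-51, -14), -75) = Mul(-65, -75) = 4875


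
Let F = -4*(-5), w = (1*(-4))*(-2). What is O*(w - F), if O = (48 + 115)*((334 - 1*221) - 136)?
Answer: 44988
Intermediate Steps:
w = 8 (w = -4*(-2) = 8)
F = 20
O = -3749 (O = 163*((334 - 221) - 136) = 163*(113 - 136) = 163*(-23) = -3749)
O*(w - F) = -3749*(8 - 1*20) = -3749*(8 - 20) = -3749*(-12) = 44988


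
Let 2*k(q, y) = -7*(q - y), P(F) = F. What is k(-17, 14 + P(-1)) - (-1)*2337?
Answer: 2442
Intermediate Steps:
k(q, y) = -7*q/2 + 7*y/2 (k(q, y) = (-7*(q - y))/2 = (-7*q + 7*y)/2 = -7*q/2 + 7*y/2)
k(-17, 14 + P(-1)) - (-1)*2337 = (-7/2*(-17) + 7*(14 - 1)/2) - (-1)*2337 = (119/2 + (7/2)*13) - 1*(-2337) = (119/2 + 91/2) + 2337 = 105 + 2337 = 2442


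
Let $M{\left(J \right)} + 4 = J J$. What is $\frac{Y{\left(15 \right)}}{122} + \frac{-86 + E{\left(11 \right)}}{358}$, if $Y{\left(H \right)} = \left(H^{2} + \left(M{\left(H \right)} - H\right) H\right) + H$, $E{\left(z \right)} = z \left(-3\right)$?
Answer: $\frac{588811}{21838} \approx 26.963$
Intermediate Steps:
$E{\left(z \right)} = - 3 z$
$M{\left(J \right)} = -4 + J^{2}$ ($M{\left(J \right)} = -4 + J J = -4 + J^{2}$)
$Y{\left(H \right)} = H + H^{2} + H \left(-4 + H^{2} - H\right)$ ($Y{\left(H \right)} = \left(H^{2} + \left(\left(-4 + H^{2}\right) - H\right) H\right) + H = \left(H^{2} + \left(-4 + H^{2} - H\right) H\right) + H = \left(H^{2} + H \left(-4 + H^{2} - H\right)\right) + H = H + H^{2} + H \left(-4 + H^{2} - H\right)$)
$\frac{Y{\left(15 \right)}}{122} + \frac{-86 + E{\left(11 \right)}}{358} = \frac{15 \left(-3 + 15^{2}\right)}{122} + \frac{-86 - 33}{358} = 15 \left(-3 + 225\right) \frac{1}{122} + \left(-86 - 33\right) \frac{1}{358} = 15 \cdot 222 \cdot \frac{1}{122} - \frac{119}{358} = 3330 \cdot \frac{1}{122} - \frac{119}{358} = \frac{1665}{61} - \frac{119}{358} = \frac{588811}{21838}$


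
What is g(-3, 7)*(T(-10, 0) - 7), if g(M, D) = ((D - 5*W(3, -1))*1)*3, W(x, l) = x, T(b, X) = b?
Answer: 408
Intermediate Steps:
g(M, D) = -45 + 3*D (g(M, D) = ((D - 5*3)*1)*3 = ((D - 15)*1)*3 = ((-15 + D)*1)*3 = (-15 + D)*3 = -45 + 3*D)
g(-3, 7)*(T(-10, 0) - 7) = (-45 + 3*7)*(-10 - 7) = (-45 + 21)*(-17) = -24*(-17) = 408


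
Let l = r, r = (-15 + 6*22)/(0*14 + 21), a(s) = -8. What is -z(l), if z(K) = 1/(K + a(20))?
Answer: 7/17 ≈ 0.41176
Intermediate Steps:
r = 39/7 (r = (-15 + 132)/(0 + 21) = 117/21 = 117*(1/21) = 39/7 ≈ 5.5714)
l = 39/7 ≈ 5.5714
z(K) = 1/(-8 + K) (z(K) = 1/(K - 8) = 1/(-8 + K))
-z(l) = -1/(-8 + 39/7) = -1/(-17/7) = -1*(-7/17) = 7/17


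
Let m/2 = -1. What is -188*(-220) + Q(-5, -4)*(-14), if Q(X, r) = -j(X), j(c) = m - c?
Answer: 41402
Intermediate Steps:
m = -2 (m = 2*(-1) = -2)
j(c) = -2 - c
Q(X, r) = 2 + X (Q(X, r) = -(-2 - X) = 2 + X)
-188*(-220) + Q(-5, -4)*(-14) = -188*(-220) + (2 - 5)*(-14) = 41360 - 3*(-14) = 41360 + 42 = 41402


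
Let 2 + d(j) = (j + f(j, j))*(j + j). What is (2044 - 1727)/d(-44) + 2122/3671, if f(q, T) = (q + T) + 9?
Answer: 24127991/39727562 ≈ 0.60734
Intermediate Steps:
f(q, T) = 9 + T + q (f(q, T) = (T + q) + 9 = 9 + T + q)
d(j) = -2 + 2*j*(9 + 3*j) (d(j) = -2 + (j + (9 + j + j))*(j + j) = -2 + (j + (9 + 2*j))*(2*j) = -2 + (9 + 3*j)*(2*j) = -2 + 2*j*(9 + 3*j))
(2044 - 1727)/d(-44) + 2122/3671 = (2044 - 1727)/(-2 + 6*(-44)² + 18*(-44)) + 2122/3671 = 317/(-2 + 6*1936 - 792) + 2122*(1/3671) = 317/(-2 + 11616 - 792) + 2122/3671 = 317/10822 + 2122/3671 = 24127991/39727562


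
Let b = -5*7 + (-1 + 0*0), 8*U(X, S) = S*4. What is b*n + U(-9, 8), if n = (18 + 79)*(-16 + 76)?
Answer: -209516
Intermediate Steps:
U(X, S) = S/2 (U(X, S) = (S*4)/8 = (4*S)/8 = S/2)
b = -36 (b = -35 + (-1 + 0) = -35 - 1 = -36)
n = 5820 (n = 97*60 = 5820)
b*n + U(-9, 8) = -36*5820 + (½)*8 = -209520 + 4 = -209516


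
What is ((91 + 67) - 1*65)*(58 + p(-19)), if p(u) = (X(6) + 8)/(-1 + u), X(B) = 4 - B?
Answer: 53661/10 ≈ 5366.1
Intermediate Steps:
p(u) = 6/(-1 + u) (p(u) = ((4 - 1*6) + 8)/(-1 + u) = ((4 - 6) + 8)/(-1 + u) = (-2 + 8)/(-1 + u) = 6/(-1 + u))
((91 + 67) - 1*65)*(58 + p(-19)) = ((91 + 67) - 1*65)*(58 + 6/(-1 - 19)) = (158 - 65)*(58 + 6/(-20)) = 93*(58 + 6*(-1/20)) = 93*(58 - 3/10) = 93*(577/10) = 53661/10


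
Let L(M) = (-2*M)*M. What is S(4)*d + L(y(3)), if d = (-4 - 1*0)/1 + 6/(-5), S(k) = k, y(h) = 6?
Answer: -464/5 ≈ -92.800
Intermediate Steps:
L(M) = -2*M²
d = -26/5 (d = (-4 + 0)*1 + 6*(-⅕) = -4*1 - 6/5 = -4 - 6/5 = -26/5 ≈ -5.2000)
S(4)*d + L(y(3)) = 4*(-26/5) - 2*6² = -104/5 - 2*36 = -104/5 - 72 = -464/5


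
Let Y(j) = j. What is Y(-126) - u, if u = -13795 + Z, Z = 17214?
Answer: -3545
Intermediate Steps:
u = 3419 (u = -13795 + 17214 = 3419)
Y(-126) - u = -126 - 1*3419 = -126 - 3419 = -3545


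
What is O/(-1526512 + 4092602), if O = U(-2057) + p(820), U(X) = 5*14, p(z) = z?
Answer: 89/256609 ≈ 0.00034683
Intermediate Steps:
U(X) = 70
O = 890 (O = 70 + 820 = 890)
O/(-1526512 + 4092602) = 890/(-1526512 + 4092602) = 890/2566090 = 890*(1/2566090) = 89/256609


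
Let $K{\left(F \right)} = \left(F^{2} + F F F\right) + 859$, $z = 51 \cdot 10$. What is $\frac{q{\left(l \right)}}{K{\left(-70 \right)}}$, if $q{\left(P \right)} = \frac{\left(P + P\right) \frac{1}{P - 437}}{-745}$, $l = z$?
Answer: $\frac{204}{3668170357} \approx 5.5614 \cdot 10^{-8}$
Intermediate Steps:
$z = 510$
$l = 510$
$K{\left(F \right)} = 859 + F^{2} + F^{3}$ ($K{\left(F \right)} = \left(F^{2} + F^{2} F\right) + 859 = \left(F^{2} + F^{3}\right) + 859 = 859 + F^{2} + F^{3}$)
$q{\left(P \right)} = - \frac{2 P}{745 \left(-437 + P\right)}$ ($q{\left(P \right)} = \frac{2 P}{-437 + P} \left(- \frac{1}{745}\right) = - \frac{2 P}{745 \left(-437 + P\right)}$)
$\frac{q{\left(l \right)}}{K{\left(-70 \right)}} = \frac{\left(-2\right) 510 \frac{1}{-325565 + 745 \cdot 510}}{859 + \left(-70\right)^{2} + \left(-70\right)^{3}} = \frac{\left(-2\right) 510 \frac{1}{-325565 + 379950}}{859 + 4900 - 343000} = \frac{\left(-2\right) 510 \cdot \frac{1}{54385}}{-337241} = \left(-2\right) 510 \cdot \frac{1}{54385} \left(- \frac{1}{337241}\right) = \left(- \frac{204}{10877}\right) \left(- \frac{1}{337241}\right) = \frac{204}{3668170357}$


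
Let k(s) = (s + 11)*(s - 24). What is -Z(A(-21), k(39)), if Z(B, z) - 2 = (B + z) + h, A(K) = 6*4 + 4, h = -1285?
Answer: 505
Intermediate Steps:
k(s) = (-24 + s)*(11 + s) (k(s) = (11 + s)*(-24 + s) = (-24 + s)*(11 + s))
A(K) = 28 (A(K) = 24 + 4 = 28)
Z(B, z) = -1283 + B + z (Z(B, z) = 2 + ((B + z) - 1285) = 2 + (-1285 + B + z) = -1283 + B + z)
-Z(A(-21), k(39)) = -(-1283 + 28 + (-264 + 39**2 - 13*39)) = -(-1283 + 28 + (-264 + 1521 - 507)) = -(-1283 + 28 + 750) = -1*(-505) = 505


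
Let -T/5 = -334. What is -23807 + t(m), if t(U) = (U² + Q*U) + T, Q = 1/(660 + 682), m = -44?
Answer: -1232263/61 ≈ -20201.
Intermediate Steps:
T = 1670 (T = -5*(-334) = 1670)
Q = 1/1342 ≈ 0.00074516
t(U) = 1670 + U² + U/1342 (t(U) = (U² + U/1342) + 1670 = 1670 + U² + U/1342)
-23807 + t(m) = -23807 + (1670 + (-44)² + (1/1342)*(-44)) = -23807 + (1670 + 1936 - 2/61) = -23807 + 219964/61 = -1232263/61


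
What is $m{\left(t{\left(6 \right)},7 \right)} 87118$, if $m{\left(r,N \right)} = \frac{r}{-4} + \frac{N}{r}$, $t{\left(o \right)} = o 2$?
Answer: $- \frac{1263211}{6} \approx -2.1054 \cdot 10^{5}$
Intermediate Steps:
$t{\left(o \right)} = 2 o$
$m{\left(r,N \right)} = - \frac{r}{4} + \frac{N}{r}$ ($m{\left(r,N \right)} = r \left(- \frac{1}{4}\right) + \frac{N}{r} = - \frac{r}{4} + \frac{N}{r}$)
$m{\left(t{\left(6 \right)},7 \right)} 87118 = \left(- \frac{2 \cdot 6}{4} + \frac{7}{2 \cdot 6}\right) 87118 = \left(\left(- \frac{1}{4}\right) 12 + \frac{7}{12}\right) 87118 = \left(-3 + 7 \cdot \frac{1}{12}\right) 87118 = \left(-3 + \frac{7}{12}\right) 87118 = \left(- \frac{29}{12}\right) 87118 = - \frac{1263211}{6}$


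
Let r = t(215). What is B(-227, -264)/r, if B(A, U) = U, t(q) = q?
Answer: -264/215 ≈ -1.2279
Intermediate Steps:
r = 215
B(-227, -264)/r = -264/215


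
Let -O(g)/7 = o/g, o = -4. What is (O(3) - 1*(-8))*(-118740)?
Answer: -2058160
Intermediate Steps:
O(g) = 28/g (O(g) = -(-28)/g = 28/g)
(O(3) - 1*(-8))*(-118740) = (28/3 - 1*(-8))*(-118740) = (28*(⅓) + 8)*(-118740) = (28/3 + 8)*(-118740) = (52/3)*(-118740) = -2058160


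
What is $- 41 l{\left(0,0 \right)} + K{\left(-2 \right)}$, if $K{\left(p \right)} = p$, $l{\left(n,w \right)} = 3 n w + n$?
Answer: $-2$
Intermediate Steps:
$l{\left(n,w \right)} = n + 3 n w$ ($l{\left(n,w \right)} = 3 n w + n = n + 3 n w$)
$- 41 l{\left(0,0 \right)} + K{\left(-2 \right)} = - 41 \cdot 0 \left(1 + 3 \cdot 0\right) - 2 = - 41 \cdot 0 \left(1 + 0\right) - 2 = - 41 \cdot 0 \cdot 1 - 2 = \left(-41\right) 0 - 2 = 0 - 2 = -2$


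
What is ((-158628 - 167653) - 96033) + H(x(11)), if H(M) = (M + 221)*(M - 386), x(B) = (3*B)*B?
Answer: -435746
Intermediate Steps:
x(B) = 3*B²
H(M) = (-386 + M)*(221 + M) (H(M) = (221 + M)*(-386 + M) = (-386 + M)*(221 + M))
((-158628 - 167653) - 96033) + H(x(11)) = ((-158628 - 167653) - 96033) + (-85306 + (3*11²)² - 495*11²) = (-326281 - 96033) + (-85306 + (3*121)² - 495*121) = -422314 + (-85306 + 363² - 165*363) = -422314 + (-85306 + 131769 - 59895) = -422314 - 13432 = -435746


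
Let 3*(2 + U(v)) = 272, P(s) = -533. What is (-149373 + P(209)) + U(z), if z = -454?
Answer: -449452/3 ≈ -1.4982e+5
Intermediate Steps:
U(v) = 266/3 (U(v) = -2 + (⅓)*272 = -2 + 272/3 = 266/3)
(-149373 + P(209)) + U(z) = (-149373 - 533) + 266/3 = -149906 + 266/3 = -449452/3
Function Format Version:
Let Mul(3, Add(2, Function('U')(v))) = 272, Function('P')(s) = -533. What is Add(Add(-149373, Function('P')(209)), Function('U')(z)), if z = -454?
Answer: Rational(-449452, 3) ≈ -1.4982e+5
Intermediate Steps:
Function('U')(v) = Rational(266, 3) (Function('U')(v) = Add(-2, Mul(Rational(1, 3), 272)) = Add(-2, Rational(272, 3)) = Rational(266, 3))
Add(Add(-149373, Function('P')(209)), Function('U')(z)) = Add(Add(-149373, -533), Rational(266, 3)) = Add(-149906, Rational(266, 3)) = Rational(-449452, 3)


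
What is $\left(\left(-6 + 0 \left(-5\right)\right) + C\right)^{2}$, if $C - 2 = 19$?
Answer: $225$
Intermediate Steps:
$C = 21$ ($C = 2 + 19 = 21$)
$\left(\left(-6 + 0 \left(-5\right)\right) + C\right)^{2} = \left(\left(-6 + 0 \left(-5\right)\right) + 21\right)^{2} = \left(\left(-6 + 0\right) + 21\right)^{2} = \left(-6 + 21\right)^{2} = 15^{2} = 225$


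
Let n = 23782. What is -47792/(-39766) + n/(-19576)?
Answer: -2534705/194614804 ≈ -0.013024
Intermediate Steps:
-47792/(-39766) + n/(-19576) = -47792/(-39766) + 23782/(-19576) = -47792*(-1/39766) + 23782*(-1/19576) = 23896/19883 - 11891/9788 = -2534705/194614804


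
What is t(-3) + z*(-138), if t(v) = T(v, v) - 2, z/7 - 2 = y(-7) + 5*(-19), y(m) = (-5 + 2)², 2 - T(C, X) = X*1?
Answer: 81147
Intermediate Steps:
T(C, X) = 2 - X
y(m) = 9 (y(m) = (-3)² = 9)
z = -588 (z = 14 + 7*(9 + 5*(-19)) = 14 + 7*(9 - 95) = 14 + 7*(-86) = 14 - 602 = -588)
t(v) = -v (t(v) = (2 - v) - 2 = -v)
t(-3) + z*(-138) = -1*(-3) - 588*(-138) = 3 + 81144 = 81147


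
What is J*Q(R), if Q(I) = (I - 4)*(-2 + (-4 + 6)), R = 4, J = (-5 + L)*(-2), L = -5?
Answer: 0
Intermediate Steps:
J = 20 (J = (-5 - 5)*(-2) = -10*(-2) = 20)
Q(I) = 0 (Q(I) = (-4 + I)*(-2 + 2) = (-4 + I)*0 = 0)
J*Q(R) = 20*0 = 0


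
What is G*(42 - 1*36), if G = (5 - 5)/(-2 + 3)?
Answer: 0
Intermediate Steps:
G = 0 (G = 0/1 = 0*1 = 0)
G*(42 - 1*36) = 0*(42 - 1*36) = 0*(42 - 36) = 0*6 = 0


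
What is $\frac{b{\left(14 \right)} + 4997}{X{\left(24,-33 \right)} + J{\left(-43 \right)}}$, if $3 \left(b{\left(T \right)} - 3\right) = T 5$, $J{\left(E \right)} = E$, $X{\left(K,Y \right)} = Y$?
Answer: $- \frac{7535}{114} \approx -66.096$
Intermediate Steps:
$b{\left(T \right)} = 3 + \frac{5 T}{3}$ ($b{\left(T \right)} = 3 + \frac{T 5}{3} = 3 + \frac{5 T}{3}$)
$\frac{b{\left(14 \right)} + 4997}{X{\left(24,-33 \right)} + J{\left(-43 \right)}} = \frac{\left(3 + \frac{5}{3} \cdot 14\right) + 4997}{-33 - 43} = \frac{\left(3 + \frac{70}{3}\right) + 4997}{-76} = \left(\frac{79}{3} + 4997\right) \left(- \frac{1}{76}\right) = \frac{15070}{3} \left(- \frac{1}{76}\right) = - \frac{7535}{114}$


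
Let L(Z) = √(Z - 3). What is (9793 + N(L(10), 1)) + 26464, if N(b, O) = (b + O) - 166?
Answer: 36092 + √7 ≈ 36095.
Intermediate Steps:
L(Z) = √(-3 + Z)
N(b, O) = -166 + O + b (N(b, O) = (O + b) - 166 = -166 + O + b)
(9793 + N(L(10), 1)) + 26464 = (9793 + (-166 + 1 + √(-3 + 10))) + 26464 = (9793 + (-166 + 1 + √7)) + 26464 = (9793 + (-165 + √7)) + 26464 = (9628 + √7) + 26464 = 36092 + √7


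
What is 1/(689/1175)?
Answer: 1175/689 ≈ 1.7054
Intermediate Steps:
1/(689/1175) = 1175/689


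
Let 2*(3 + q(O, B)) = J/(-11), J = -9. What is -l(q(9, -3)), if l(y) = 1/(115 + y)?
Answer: -22/2473 ≈ -0.0088961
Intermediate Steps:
q(O, B) = -57/22 (q(O, B) = -3 + (-9/(-11))/2 = -3 + (-9*(-1/11))/2 = -3 + (½)*(9/11) = -3 + 9/22 = -57/22)
-l(q(9, -3)) = -1/(115 - 57/22) = -1/2473/22 = -1*22/2473 = -22/2473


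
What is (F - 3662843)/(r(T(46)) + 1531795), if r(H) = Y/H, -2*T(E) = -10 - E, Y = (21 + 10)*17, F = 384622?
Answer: -91790188/42890787 ≈ -2.1401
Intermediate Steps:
Y = 527 (Y = 31*17 = 527)
T(E) = 5 + E/2 (T(E) = -(-10 - E)/2 = 5 + E/2)
r(H) = 527/H
(F - 3662843)/(r(T(46)) + 1531795) = (384622 - 3662843)/(527/(5 + (½)*46) + 1531795) = -3278221/(527/(5 + 23) + 1531795) = -3278221/(527/28 + 1531795) = -3278221/42890787/28 = -3278221*28/42890787 = -91790188/42890787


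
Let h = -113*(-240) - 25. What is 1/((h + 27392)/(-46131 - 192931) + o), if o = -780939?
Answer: -10394/8117082335 ≈ -1.2805e-6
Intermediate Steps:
h = 27095 (h = 27120 - 25 = 27095)
1/((h + 27392)/(-46131 - 192931) + o) = 1/((27095 + 27392)/(-46131 - 192931) - 780939) = 1/(54487/(-239062) - 780939) = 1/(54487*(-1/239062) - 780939) = 1/(-2369/10394 - 780939) = 1/(-8117082335/10394) = -10394/8117082335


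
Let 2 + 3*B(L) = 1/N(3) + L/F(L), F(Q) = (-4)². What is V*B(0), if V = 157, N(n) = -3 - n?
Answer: -2041/18 ≈ -113.39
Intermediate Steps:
F(Q) = 16
B(L) = -13/18 + L/48 (B(L) = -⅔ + (1/(-3 - 1*3) + L/16)/3 = -⅔ + (1/(-3 - 3) + L*(1/16))/3 = -⅔ + (1/(-6) + L/16)/3 = -⅔ + (1*(-⅙) + L/16)/3 = -⅔ + (-⅙ + L/16)/3 = -⅔ + (-1/18 + L/48) = -13/18 + L/48)
V*B(0) = 157*(-13/18 + (1/48)*0) = 157*(-13/18 + 0) = 157*(-13/18) = -2041/18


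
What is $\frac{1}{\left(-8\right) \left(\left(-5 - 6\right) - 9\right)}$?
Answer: $\frac{1}{160} \approx 0.00625$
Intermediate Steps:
$\frac{1}{\left(-8\right) \left(\left(-5 - 6\right) - 9\right)} = \frac{1}{\left(-8\right) \left(-11 - 9\right)} = \frac{1}{\left(-8\right) \left(-20\right)} = \frac{1}{160}$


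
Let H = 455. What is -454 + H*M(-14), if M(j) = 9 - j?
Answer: 10011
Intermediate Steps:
-454 + H*M(-14) = -454 + 455*(9 - 1*(-14)) = -454 + 455*(9 + 14) = -454 + 455*23 = -454 + 10465 = 10011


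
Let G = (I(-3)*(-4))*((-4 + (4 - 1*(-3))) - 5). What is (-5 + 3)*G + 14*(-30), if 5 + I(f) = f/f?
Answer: -356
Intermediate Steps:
I(f) = -4 (I(f) = -5 + f/f = -5 + 1 = -4)
G = -32 (G = (-4*(-4))*((-4 + (4 - 1*(-3))) - 5) = 16*((-4 + (4 + 3)) - 5) = 16*((-4 + 7) - 5) = 16*(3 - 5) = 16*(-2) = -32)
(-5 + 3)*G + 14*(-30) = (-5 + 3)*(-32) + 14*(-30) = -2*(-32) - 420 = 64 - 420 = -356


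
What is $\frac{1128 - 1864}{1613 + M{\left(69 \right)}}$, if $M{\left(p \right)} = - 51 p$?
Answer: $\frac{368}{953} \approx 0.38615$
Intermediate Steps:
$\frac{1128 - 1864}{1613 + M{\left(69 \right)}} = \frac{1128 - 1864}{1613 - 3519} = - \frac{736}{1613 - 3519} = - \frac{736}{-1906} = \left(-736\right) \left(- \frac{1}{1906}\right) = \frac{368}{953}$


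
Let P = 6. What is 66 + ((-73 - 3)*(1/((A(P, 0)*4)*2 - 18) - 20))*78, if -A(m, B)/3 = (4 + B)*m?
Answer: 11744962/99 ≈ 1.1864e+5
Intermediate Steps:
A(m, B) = -3*m*(4 + B) (A(m, B) = -3*(4 + B)*m = -3*m*(4 + B))
66 + ((-73 - 3)*(1/((A(P, 0)*4)*2 - 18) - 20))*78 = 66 + ((-73 - 3)*(1/((-3*6*(4 + 0)*4)*2 - 18) - 20))*78 = 66 - 76*(1/((-3*6*4*4)*2 - 18) - 20)*78 = 66 - 76*(1/(-72*4*2 - 18) - 20)*78 = 66 - 76*(1/(-288*2 - 18) - 20)*78 = 66 - 76*(1/(-576 - 18) - 20)*78 = 66 - 76*(1/(-594) - 20)*78 = 66 - 76*(-1/594 - 20)*78 = 66 - 76*(-11881/594)*78 = 66 + (451478/297)*78 = 66 + 11738428/99 = 11744962/99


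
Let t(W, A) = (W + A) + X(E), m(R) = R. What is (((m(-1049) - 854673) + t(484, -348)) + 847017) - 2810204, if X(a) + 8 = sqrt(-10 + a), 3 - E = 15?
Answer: -2818781 + I*sqrt(22) ≈ -2.8188e+6 + 4.6904*I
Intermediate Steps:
E = -12 (E = 3 - 1*15 = 3 - 15 = -12)
X(a) = -8 + sqrt(-10 + a)
t(W, A) = -8 + A + W + I*sqrt(22) (t(W, A) = (W + A) + (-8 + sqrt(-10 - 12)) = (A + W) + (-8 + sqrt(-22)) = (A + W) + (-8 + I*sqrt(22)) = -8 + A + W + I*sqrt(22))
(((m(-1049) - 854673) + t(484, -348)) + 847017) - 2810204 = (((-1049 - 854673) + (-8 - 348 + 484 + I*sqrt(22))) + 847017) - 2810204 = ((-855722 + (128 + I*sqrt(22))) + 847017) - 2810204 = ((-855594 + I*sqrt(22)) + 847017) - 2810204 = (-8577 + I*sqrt(22)) - 2810204 = -2818781 + I*sqrt(22)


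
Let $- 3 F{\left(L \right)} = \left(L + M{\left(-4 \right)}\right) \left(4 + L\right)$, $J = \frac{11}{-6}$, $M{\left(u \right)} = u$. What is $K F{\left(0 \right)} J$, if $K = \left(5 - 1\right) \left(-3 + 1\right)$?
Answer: $\frac{704}{9} \approx 78.222$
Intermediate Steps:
$J = - \frac{11}{6}$ ($J = 11 \left(- \frac{1}{6}\right) = - \frac{11}{6} \approx -1.8333$)
$F{\left(L \right)} = - \frac{\left(-4 + L\right) \left(4 + L\right)}{3}$ ($F{\left(L \right)} = - \frac{\left(L - 4\right) \left(4 + L\right)}{3} = - \frac{\left(-4 + L\right) \left(4 + L\right)}{3}$)
$K = -8$ ($K = 4 \left(-2\right) = -8$)
$K F{\left(0 \right)} J = - 8 \left(\frac{16}{3} - \frac{0^{2}}{3}\right) \left(- \frac{11}{6}\right) = - 8 \left(\frac{16}{3} - 0\right) \left(- \frac{11}{6}\right) = - 8 \left(\frac{16}{3} + 0\right) \left(- \frac{11}{6}\right) = \left(-8\right) \frac{16}{3} \left(- \frac{11}{6}\right) = \left(- \frac{128}{3}\right) \left(- \frac{11}{6}\right) = \frac{704}{9}$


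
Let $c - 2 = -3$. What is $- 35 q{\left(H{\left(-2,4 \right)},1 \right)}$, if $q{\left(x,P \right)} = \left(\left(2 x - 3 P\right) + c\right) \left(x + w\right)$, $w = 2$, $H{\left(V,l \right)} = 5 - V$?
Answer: $-3150$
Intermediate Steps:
$c = -1$ ($c = 2 - 3 = -1$)
$q{\left(x,P \right)} = \left(2 + x\right) \left(-1 - 3 P + 2 x\right)$ ($q{\left(x,P \right)} = \left(\left(2 x - 3 P\right) - 1\right) \left(x + 2\right) = \left(\left(- 3 P + 2 x\right) - 1\right) \left(2 + x\right) = \left(-1 - 3 P + 2 x\right) \left(2 + x\right) = \left(2 + x\right) \left(-1 - 3 P + 2 x\right)$)
$- 35 q{\left(H{\left(-2,4 \right)},1 \right)} = - 35 \left(-2 - 6 + 2 \left(5 - -2\right)^{2} + 3 \left(5 - -2\right) - 3 \left(5 - -2\right)\right) = - 35 \left(-2 - 6 + 2 \left(5 + 2\right)^{2} + 3 \left(5 + 2\right) - 3 \left(5 + 2\right)\right) = - 35 \left(-2 - 6 + 2 \cdot 7^{2} + 3 \cdot 7 - 3 \cdot 7\right) = - 35 \left(-2 - 6 + 2 \cdot 49 + 21 - 21\right) = - 35 \left(-2 - 6 + 98 + 21 - 21\right) = \left(-35\right) 90 = -3150$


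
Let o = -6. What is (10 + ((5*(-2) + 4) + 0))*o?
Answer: -24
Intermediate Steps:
(10 + ((5*(-2) + 4) + 0))*o = (10 + ((5*(-2) + 4) + 0))*(-6) = (10 + ((-10 + 4) + 0))*(-6) = (10 + (-6 + 0))*(-6) = (10 - 6)*(-6) = 4*(-6) = -24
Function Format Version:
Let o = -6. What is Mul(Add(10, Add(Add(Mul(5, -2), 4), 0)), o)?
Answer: -24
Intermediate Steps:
Mul(Add(10, Add(Add(Mul(5, -2), 4), 0)), o) = Mul(Add(10, Add(Add(Mul(5, -2), 4), 0)), -6) = Mul(Add(10, Add(Add(-10, 4), 0)), -6) = Mul(Add(10, Add(-6, 0)), -6) = Mul(Add(10, -6), -6) = Mul(4, -6) = -24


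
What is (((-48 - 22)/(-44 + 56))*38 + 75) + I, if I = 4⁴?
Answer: 328/3 ≈ 109.33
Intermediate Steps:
I = 256
(((-48 - 22)/(-44 + 56))*38 + 75) + I = (((-48 - 22)/(-44 + 56))*38 + 75) + 256 = (-70/12*38 + 75) + 256 = (-70*1/12*38 + 75) + 256 = (-35/6*38 + 75) + 256 = (-665/3 + 75) + 256 = -440/3 + 256 = 328/3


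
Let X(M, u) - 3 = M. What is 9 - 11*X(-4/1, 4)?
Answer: 20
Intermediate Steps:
X(M, u) = 3 + M
9 - 11*X(-4/1, 4) = 9 - 11*(3 - 4/1) = 9 - 11*(3 - 4*1) = 9 - 11*(3 - 4) = 9 - 11*(-1) = 9 + 11 = 20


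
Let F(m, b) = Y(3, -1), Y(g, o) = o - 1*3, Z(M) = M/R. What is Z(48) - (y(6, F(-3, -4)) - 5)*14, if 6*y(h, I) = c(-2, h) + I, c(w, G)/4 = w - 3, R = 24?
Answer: 128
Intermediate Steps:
Z(M) = M/24
c(w, G) = -12 + 4*w (c(w, G) = 4*(w - 3) = 4*(-3 + w) = -12 + 4*w)
Y(g, o) = -3 + o (Y(g, o) = o - 3 = -3 + o)
F(m, b) = -4 (F(m, b) = -3 - 1 = -4)
y(h, I) = -10/3 + I/6 (y(h, I) = ((-12 + 4*(-2)) + I)/6 = ((-12 - 8) + I)/6 = (-20 + I)/6 = -10/3 + I/6)
Z(48) - (y(6, F(-3, -4)) - 5)*14 = (1/24)*48 - ((-10/3 + (⅙)*(-4)) - 5)*14 = 2 - ((-10/3 - ⅔) - 5)*14 = 2 - (-4 - 5)*14 = 2 - (-9)*14 = 2 - 1*(-126) = 2 + 126 = 128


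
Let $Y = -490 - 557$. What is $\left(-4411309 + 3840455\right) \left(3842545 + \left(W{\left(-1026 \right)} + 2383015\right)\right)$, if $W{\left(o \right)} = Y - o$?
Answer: $-3553873840306$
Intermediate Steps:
$Y = -1047$
$W{\left(o \right)} = -1047 - o$
$\left(-4411309 + 3840455\right) \left(3842545 + \left(W{\left(-1026 \right)} + 2383015\right)\right) = \left(-4411309 + 3840455\right) \left(3842545 + \left(\left(-1047 - -1026\right) + 2383015\right)\right) = - 570854 \left(3842545 + \left(\left(-1047 + 1026\right) + 2383015\right)\right) = - 570854 \left(3842545 + \left(-21 + 2383015\right)\right) = - 570854 \left(3842545 + 2382994\right) = \left(-570854\right) 6225539 = -3553873840306$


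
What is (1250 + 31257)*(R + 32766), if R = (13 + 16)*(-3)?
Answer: 1062296253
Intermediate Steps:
R = -87 (R = 29*(-3) = -87)
(1250 + 31257)*(R + 32766) = (1250 + 31257)*(-87 + 32766) = 32507*32679 = 1062296253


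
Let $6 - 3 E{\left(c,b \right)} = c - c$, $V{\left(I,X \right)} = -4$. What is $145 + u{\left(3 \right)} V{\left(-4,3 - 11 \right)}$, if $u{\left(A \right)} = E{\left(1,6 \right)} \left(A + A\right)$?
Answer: $97$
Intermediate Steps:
$E{\left(c,b \right)} = 2$ ($E{\left(c,b \right)} = 2 - \frac{c - c}{3} = 2 - 0 = 2 + 0 = 2$)
$u{\left(A \right)} = 4 A$ ($u{\left(A \right)} = 2 \left(A + A\right) = 2 \cdot 2 A = 4 A$)
$145 + u{\left(3 \right)} V{\left(-4,3 - 11 \right)} = 145 + 4 \cdot 3 \left(-4\right) = 145 + 12 \left(-4\right) = 145 - 48 = 97$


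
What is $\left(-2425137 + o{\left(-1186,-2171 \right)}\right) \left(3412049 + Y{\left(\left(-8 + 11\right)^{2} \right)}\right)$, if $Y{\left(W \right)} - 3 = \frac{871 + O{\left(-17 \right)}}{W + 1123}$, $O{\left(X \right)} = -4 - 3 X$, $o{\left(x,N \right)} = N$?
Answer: $- \frac{2343835172899714}{283} \approx -8.2821 \cdot 10^{12}$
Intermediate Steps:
$Y{\left(W \right)} = 3 + \frac{918}{1123 + W}$ ($Y{\left(W \right)} = 3 + \frac{871 - -47}{W + 1123} = 3 + \frac{871 + \left(-4 + 51\right)}{1123 + W} = 3 + \frac{871 + 47}{1123 + W} = 3 + \frac{918}{1123 + W}$)
$\left(-2425137 + o{\left(-1186,-2171 \right)}\right) \left(3412049 + Y{\left(\left(-8 + 11\right)^{2} \right)}\right) = \left(-2425137 - 2171\right) \left(3412049 + \frac{3 \left(1429 + \left(-8 + 11\right)^{2}\right)}{1123 + \left(-8 + 11\right)^{2}}\right) = - 2427308 \left(3412049 + \frac{3 \left(1429 + 3^{2}\right)}{1123 + 3^{2}}\right) = - 2427308 \left(3412049 + \frac{3 \left(1429 + 9\right)}{1123 + 9}\right) = - 2427308 \left(3412049 + 3 \cdot \frac{1}{1132} \cdot 1438\right) = - 2427308 \left(3412049 + \frac{2157}{566}\right) = \left(-2427308\right) \frac{1931221891}{566} = - \frac{2343835172899714}{283}$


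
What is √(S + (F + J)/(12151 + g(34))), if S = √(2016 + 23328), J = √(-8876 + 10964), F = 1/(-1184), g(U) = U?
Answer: √(-901690 + 6405605760*√58 + 624418449484800*√11)/3606760 ≈ 12.618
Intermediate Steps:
F = -1/1184 ≈ -0.00084459
J = 6*√58 (J = √2088 = 6*√58 ≈ 45.695)
S = 48*√11 (S = √25344 = 48*√11 ≈ 159.20)
√(S + (F + J)/(12151 + g(34))) = √(48*√11 + (-1/1184 + 6*√58)/(12151 + 34)) = √(48*√11 + (-1/1184 + 6*√58)/12185) = √(48*√11 + (-1/1184 + 6*√58)*(1/12185)) = √(48*√11 + (-1/14427040 + 6*√58/12185)) = √(-1/14427040 + 48*√11 + 6*√58/12185)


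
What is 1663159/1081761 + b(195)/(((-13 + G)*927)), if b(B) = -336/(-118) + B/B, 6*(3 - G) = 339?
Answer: 4032536173459/2622970777203 ≈ 1.5374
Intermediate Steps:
G = -107/2 (G = 3 - ⅙*339 = 3 - 113/2 = -107/2 ≈ -53.500)
b(B) = 227/59 (b(B) = -336*(-1/118) + 1 = 168/59 + 1 = 227/59)
1663159/1081761 + b(195)/(((-13 + G)*927)) = 1663159/1081761 + 227/(59*(((-13 - 107/2)*927))) = 1663159*(1/1081761) + 227/(59*((-133/2*927))) = 1663159/1081761 + 227/(59*(-123291/2)) = 1663159/1081761 + (227/59)*(-2/123291) = 1663159/1081761 - 454/7274169 = 4032536173459/2622970777203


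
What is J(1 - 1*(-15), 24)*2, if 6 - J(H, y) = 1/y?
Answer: 143/12 ≈ 11.917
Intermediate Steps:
J(H, y) = 6 - 1/y
J(1 - 1*(-15), 24)*2 = (6 - 1/24)*2 = (143/24)*2 = 143/12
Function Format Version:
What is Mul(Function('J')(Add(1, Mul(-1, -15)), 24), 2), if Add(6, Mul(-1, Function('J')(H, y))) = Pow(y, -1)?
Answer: Rational(143, 12) ≈ 11.917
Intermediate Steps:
Function('J')(H, y) = Add(6, Mul(-1, Pow(y, -1)))
Mul(Function('J')(Add(1, Mul(-1, -15)), 24), 2) = Mul(Add(6, Mul(-1, Pow(24, -1))), 2) = Mul(Add(6, Mul(-1, Rational(1, 24))), 2) = Mul(Add(6, Rational(-1, 24)), 2) = Mul(Rational(143, 24), 2) = Rational(143, 12)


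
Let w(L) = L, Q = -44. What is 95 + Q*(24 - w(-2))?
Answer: -1049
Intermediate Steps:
95 + Q*(24 - w(-2)) = 95 - 44*(24 - 1*(-2)) = 95 - 44*(24 + 2) = 95 - 44*26 = 95 - 1144 = -1049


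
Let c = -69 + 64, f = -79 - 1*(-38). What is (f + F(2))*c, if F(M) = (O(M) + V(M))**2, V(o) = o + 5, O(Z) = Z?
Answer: -200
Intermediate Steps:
f = -41 (f = -79 + 38 = -41)
V(o) = 5 + o
c = -5
F(M) = (5 + 2*M)**2 (F(M) = (M + (5 + M))**2 = (5 + 2*M)**2)
(f + F(2))*c = (-41 + (5 + 2*2)**2)*(-5) = (-41 + (5 + 4)**2)*(-5) = (-41 + 9**2)*(-5) = (-41 + 81)*(-5) = 40*(-5) = -200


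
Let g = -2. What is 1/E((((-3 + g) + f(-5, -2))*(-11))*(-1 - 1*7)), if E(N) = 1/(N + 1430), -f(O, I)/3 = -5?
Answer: 2310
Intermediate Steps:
f(O, I) = 15 (f(O, I) = -3*(-5) = 15)
E(N) = 1/(1430 + N)
1/E((((-3 + g) + f(-5, -2))*(-11))*(-1 - 1*7)) = 1/(1/(1430 + (((-3 - 2) + 15)*(-11))*(-1 - 1*7))) = 1/(1/(1430 + ((-5 + 15)*(-11))*(-1 - 7))) = 1/(1/(1430 + (10*(-11))*(-8))) = 1/(1/(1430 - 110*(-8))) = 1/(1/(1430 + 880)) = 1/(1/2310) = 2310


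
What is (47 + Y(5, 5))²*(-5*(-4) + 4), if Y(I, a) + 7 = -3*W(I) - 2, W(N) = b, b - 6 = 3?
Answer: 2904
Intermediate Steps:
b = 9 (b = 6 + 3 = 9)
W(N) = 9
Y(I, a) = -36 (Y(I, a) = -7 + (-3*9 - 2) = -7 + (-27 - 2) = -7 - 29 = -36)
(47 + Y(5, 5))²*(-5*(-4) + 4) = (47 - 36)²*(-5*(-4) + 4) = 11²*(20 + 4) = 121*24 = 2904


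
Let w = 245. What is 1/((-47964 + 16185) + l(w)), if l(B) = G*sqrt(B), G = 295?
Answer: -31779/988583716 - 2065*sqrt(5)/988583716 ≈ -3.6817e-5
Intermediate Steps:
l(B) = 295*sqrt(B)
1/((-47964 + 16185) + l(w)) = 1/((-47964 + 16185) + 295*sqrt(245)) = 1/(-31779 + 295*(7*sqrt(5))) = 1/(-31779 + 2065*sqrt(5))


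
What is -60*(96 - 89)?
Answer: -420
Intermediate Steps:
-60*(96 - 89) = -60*7 = -1*420 = -420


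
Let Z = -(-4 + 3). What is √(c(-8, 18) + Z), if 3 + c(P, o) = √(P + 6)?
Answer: √(-2 + I*√2) ≈ 0.47407 + 1.4916*I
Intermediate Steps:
c(P, o) = -3 + √(6 + P) (c(P, o) = -3 + √(P + 6) = -3 + √(6 + P))
Z = 1 (Z = -1*(-1) = 1)
√(c(-8, 18) + Z) = √((-3 + √(6 - 8)) + 1) = √((-3 + √(-2)) + 1) = √((-3 + I*√2) + 1) = √(-2 + I*√2)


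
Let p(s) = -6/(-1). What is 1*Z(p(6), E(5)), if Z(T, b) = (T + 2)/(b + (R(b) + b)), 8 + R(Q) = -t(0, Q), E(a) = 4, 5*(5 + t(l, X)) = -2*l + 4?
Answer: 40/21 ≈ 1.9048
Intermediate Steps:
t(l, X) = -21/5 - 2*l/5 (t(l, X) = -5 + (-2*l + 4)/5 = -5 + (4 - 2*l)/5 = -5 + (4/5 - 2*l/5) = -21/5 - 2*l/5)
R(Q) = -19/5 (R(Q) = -8 - (-21/5 - 2/5*0) = -8 - (-21/5 + 0) = -8 - 1*(-21/5) = -8 + 21/5 = -19/5)
p(s) = 6 (p(s) = -6*(-1) = 6)
Z(T, b) = (2 + T)/(-19/5 + 2*b) (Z(T, b) = (T + 2)/(b + (-19/5 + b)) = (2 + T)/(-19/5 + 2*b))
1*Z(p(6), E(5)) = 1*(5*(2 + 6)/(-19 + 10*4)) = 1*(5*8/(-19 + 40)) = 1*(5*8/21) = 1*(5*(1/21)*8) = 1*(40/21) = 40/21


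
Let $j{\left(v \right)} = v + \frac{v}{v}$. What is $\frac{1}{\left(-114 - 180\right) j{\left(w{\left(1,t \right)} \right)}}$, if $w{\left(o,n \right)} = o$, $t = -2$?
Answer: $- \frac{1}{588} \approx -0.0017007$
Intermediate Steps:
$j{\left(v \right)} = 1 + v$ ($j{\left(v \right)} = v + 1 = 1 + v$)
$\frac{1}{\left(-114 - 180\right) j{\left(w{\left(1,t \right)} \right)}} = \frac{1}{\left(-114 - 180\right) \left(1 + 1\right)} = \frac{1}{\left(-294\right) 2} = \left(- \frac{1}{294}\right) \frac{1}{2} = - \frac{1}{588}$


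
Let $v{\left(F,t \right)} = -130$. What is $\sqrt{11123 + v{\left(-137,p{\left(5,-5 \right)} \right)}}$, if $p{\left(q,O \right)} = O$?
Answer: $\sqrt{10993} \approx 104.85$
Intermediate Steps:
$\sqrt{11123 + v{\left(-137,p{\left(5,-5 \right)} \right)}} = \sqrt{11123 - 130} = \sqrt{10993}$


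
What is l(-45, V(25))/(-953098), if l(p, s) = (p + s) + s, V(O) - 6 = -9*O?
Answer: 483/953098 ≈ 0.00050677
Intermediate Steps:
V(O) = 6 - 9*O
l(p, s) = p + 2*s
l(-45, V(25))/(-953098) = (-45 + 2*(6 - 9*25))/(-953098) = (-45 + 2*(6 - 225))*(-1/953098) = (-45 + 2*(-219))*(-1/953098) = (-45 - 438)*(-1/953098) = -483*(-1/953098) = 483/953098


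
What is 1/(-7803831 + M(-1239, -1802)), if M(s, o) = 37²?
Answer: -1/7802462 ≈ -1.2816e-7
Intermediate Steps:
M(s, o) = 1369
1/(-7803831 + M(-1239, -1802)) = 1/(-7803831 + 1369) = 1/(-7802462) = -1/7802462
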